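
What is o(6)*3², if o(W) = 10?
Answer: 90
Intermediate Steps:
o(6)*3² = 10*3² = 10*9 = 90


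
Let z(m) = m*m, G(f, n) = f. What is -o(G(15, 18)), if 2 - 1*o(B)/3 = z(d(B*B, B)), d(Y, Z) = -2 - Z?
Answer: 861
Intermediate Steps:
z(m) = m²
o(B) = 6 - 3*(-2 - B)²
-o(G(15, 18)) = -(6 - 3*(2 + 15)²) = -(6 - 3*17²) = -(6 - 3*289) = -(6 - 867) = -1*(-861) = 861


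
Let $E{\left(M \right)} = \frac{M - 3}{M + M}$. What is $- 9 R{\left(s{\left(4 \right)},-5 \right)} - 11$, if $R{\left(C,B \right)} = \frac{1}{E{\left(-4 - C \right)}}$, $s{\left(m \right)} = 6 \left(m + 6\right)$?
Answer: $- \frac{1889}{67} \approx -28.194$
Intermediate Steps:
$s{\left(m \right)} = 36 + 6 m$ ($s{\left(m \right)} = 6 \left(6 + m\right) = 36 + 6 m$)
$E{\left(M \right)} = \frac{-3 + M}{2 M}$
$R{\left(C,B \right)} = \frac{2 \left(-4 - C\right)}{-7 - C}$ ($R{\left(C,B \right)} = \frac{1}{\frac{1}{2} \frac{1}{-4 - C} \left(-3 - \left(4 + C\right)\right)} = \frac{1}{\frac{1}{2} \frac{1}{-4 - C} \left(-7 - C\right)} = \frac{2 \left(-4 - C\right)}{-7 - C}$)
$- 9 R{\left(s{\left(4 \right)},-5 \right)} - 11 = - 9 \frac{2 \left(4 + \left(36 + 6 \cdot 4\right)\right)}{7 + \left(36 + 6 \cdot 4\right)} - 11 = - 9 \frac{2 \left(4 + \left(36 + 24\right)\right)}{7 + \left(36 + 24\right)} - 11 = - 9 \frac{2 \left(4 + 60\right)}{7 + 60} - 11 = - 9 \cdot 2 \cdot \frac{1}{67} \cdot 64 - 11 = \left(-9\right) \frac{128}{67} - 11 = - \frac{1152}{67} - 11 = - \frac{1889}{67}$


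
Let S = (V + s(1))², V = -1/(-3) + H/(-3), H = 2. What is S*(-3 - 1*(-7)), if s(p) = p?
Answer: 16/9 ≈ 1.7778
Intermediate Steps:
V = -⅓ (V = -1/(-3) + 2/(-3) = -1*(-⅓) + 2*(-⅓) = ⅓ - ⅔ = -⅓ ≈ -0.33333)
S = 4/9 (S = (-⅓ + 1)² = (⅔)² = 4/9 ≈ 0.44444)
S*(-3 - 1*(-7)) = 4*(-3 - 1*(-7))/9 = 4*(-3 + 7)/9 = (4/9)*4 = 16/9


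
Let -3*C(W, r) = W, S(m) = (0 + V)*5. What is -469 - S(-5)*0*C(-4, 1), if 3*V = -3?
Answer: -469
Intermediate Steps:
V = -1 (V = (1/3)*(-3) = -1)
S(m) = -5 (S(m) = (0 - 1)*5 = -1*5 = -5)
C(W, r) = -W/3
-469 - S(-5)*0*C(-4, 1) = -469 - (-5*0)*(-1/3*(-4)) = -469 - 0*4/3 = -469 - 1*0 = -469 + 0 = -469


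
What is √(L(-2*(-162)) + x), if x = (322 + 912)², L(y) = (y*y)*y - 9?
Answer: √35534971 ≈ 5961.1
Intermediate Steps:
L(y) = -9 + y³ (L(y) = y²*y - 9 = y³ - 9 = -9 + y³)
x = 1522756 (x = 1234² = 1522756)
√(L(-2*(-162)) + x) = √((-9 + (-2*(-162))³) + 1522756) = √((-9 + 324³) + 1522756) = √((-9 + 34012224) + 1522756) = √(34012215 + 1522756) = √35534971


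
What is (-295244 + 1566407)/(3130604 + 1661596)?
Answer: 423721/1597400 ≈ 0.26526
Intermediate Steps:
(-295244 + 1566407)/(3130604 + 1661596) = 1271163/4792200 = 1271163*(1/4792200) = 423721/1597400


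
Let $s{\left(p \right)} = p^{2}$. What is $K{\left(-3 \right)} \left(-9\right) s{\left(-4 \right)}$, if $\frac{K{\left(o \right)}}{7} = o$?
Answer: $3024$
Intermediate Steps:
$K{\left(o \right)} = 7 o$
$K{\left(-3 \right)} \left(-9\right) s{\left(-4 \right)} = 7 \left(-3\right) \left(-9\right) \left(-4\right)^{2} = \left(-21\right) \left(-9\right) 16 = 189 \cdot 16 = 3024$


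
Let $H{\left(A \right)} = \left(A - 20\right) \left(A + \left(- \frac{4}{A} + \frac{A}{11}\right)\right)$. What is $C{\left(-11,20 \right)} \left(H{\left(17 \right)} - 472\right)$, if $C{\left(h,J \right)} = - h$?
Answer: $- \frac{98536}{17} \approx -5796.2$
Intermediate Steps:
$H{\left(A \right)} = \left(-20 + A\right) \left(- \frac{4}{A} + \frac{12 A}{11}\right)$ ($H{\left(A \right)} = \left(-20 + A\right) \left(A + \left(- \frac{4}{A} + A \frac{1}{11}\right)\right) = \left(-20 + A\right) \left(A + \left(- \frac{4}{A} + \frac{A}{11}\right)\right) = \left(-20 + A\right) \left(- \frac{4}{A} + \frac{12 A}{11}\right)$)
$C{\left(-11,20 \right)} \left(H{\left(17 \right)} - 472\right) = \left(-1\right) \left(-11\right) \left(\left(-4 + \frac{80}{17} - \frac{4080}{11} + \frac{12 \cdot 17^{2}}{11}\right) - 472\right) = 11 \left(\left(-4 + 80 \cdot \frac{1}{17} - \frac{4080}{11} + \frac{12}{11} \cdot 289\right) - 472\right) = 11 \left(\left(-4 + \frac{80}{17} - \frac{4080}{11} + \frac{3468}{11}\right) - 472\right) = 11 \left(- \frac{10272}{187} - 472\right) = 11 \left(- \frac{98536}{187}\right) = - \frac{98536}{17}$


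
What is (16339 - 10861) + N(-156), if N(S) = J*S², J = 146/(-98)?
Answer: -1508106/49 ≈ -30778.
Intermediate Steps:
J = -73/49 (J = 146*(-1/98) = -73/49 ≈ -1.4898)
N(S) = -73*S²/49
(16339 - 10861) + N(-156) = (16339 - 10861) - 73/49*(-156)² = 5478 - 73/49*24336 = 5478 - 1776528/49 = -1508106/49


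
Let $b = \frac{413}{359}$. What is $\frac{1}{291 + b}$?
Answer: $\frac{359}{104882} \approx 0.0034229$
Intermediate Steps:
$b = \frac{413}{359}$ ($b = 413 \cdot \frac{1}{359} = \frac{413}{359} \approx 1.1504$)
$\frac{1}{291 + b} = \frac{1}{291 + \frac{413}{359}} = \frac{1}{\frac{104882}{359}} = \frac{359}{104882}$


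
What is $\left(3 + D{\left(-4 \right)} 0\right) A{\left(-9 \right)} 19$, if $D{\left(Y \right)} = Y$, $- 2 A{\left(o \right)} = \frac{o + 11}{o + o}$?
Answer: $\frac{19}{6} \approx 3.1667$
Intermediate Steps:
$A{\left(o \right)} = - \frac{11 + o}{4 o}$ ($A{\left(o \right)} = - \frac{\left(o + 11\right) \frac{1}{o + o}}{2} = - \frac{\left(11 + o\right) \frac{1}{2 o}}{2} = - \frac{\frac{1}{2} \frac{1}{o} \left(11 + o\right)}{2} = - \frac{11 + o}{4 o}$)
$\left(3 + D{\left(-4 \right)} 0\right) A{\left(-9 \right)} 19 = \left(3 - 0\right) \frac{-11 - -9}{4 \left(-9\right)} 19 = \left(3 + 0\right) \frac{1}{4} \left(- \frac{1}{9}\right) \left(-11 + 9\right) 19 = 3 \cdot \frac{1}{4} \left(- \frac{1}{9}\right) \left(-2\right) 19 = 3 \cdot \frac{1}{18} \cdot 19 = \frac{1}{6} \cdot 19 = \frac{19}{6}$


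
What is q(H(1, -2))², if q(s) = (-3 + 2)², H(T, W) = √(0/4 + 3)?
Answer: 1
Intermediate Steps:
H(T, W) = √3 (H(T, W) = √(0*(¼) + 3) = √(0 + 3) = √3)
q(s) = 1 (q(s) = (-1)² = 1)
q(H(1, -2))² = 1² = 1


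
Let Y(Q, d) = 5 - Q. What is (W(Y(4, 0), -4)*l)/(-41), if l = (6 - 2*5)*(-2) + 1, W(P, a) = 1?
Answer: -9/41 ≈ -0.21951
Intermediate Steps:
l = 9 (l = (6 - 10)*(-2) + 1 = -4*(-2) + 1 = 8 + 1 = 9)
(W(Y(4, 0), -4)*l)/(-41) = (1*9)/(-41) = 9*(-1/41) = -9/41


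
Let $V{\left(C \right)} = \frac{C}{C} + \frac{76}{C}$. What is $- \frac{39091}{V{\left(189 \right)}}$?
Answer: $- \frac{7388199}{265} \approx -27880.0$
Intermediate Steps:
$V{\left(C \right)} = 1 + \frac{76}{C}$
$- \frac{39091}{V{\left(189 \right)}} = - \frac{39091}{\frac{1}{189} \left(76 + 189\right)} = - \frac{39091}{\frac{1}{189} \cdot 265} = - \frac{39091}{\frac{265}{189}} = \left(-39091\right) \frac{189}{265} = - \frac{7388199}{265}$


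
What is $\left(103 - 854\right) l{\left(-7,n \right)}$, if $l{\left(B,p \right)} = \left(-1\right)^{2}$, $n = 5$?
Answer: $-751$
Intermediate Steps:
$l{\left(B,p \right)} = 1$
$\left(103 - 854\right) l{\left(-7,n \right)} = \left(103 - 854\right) 1 = \left(-751\right) 1 = -751$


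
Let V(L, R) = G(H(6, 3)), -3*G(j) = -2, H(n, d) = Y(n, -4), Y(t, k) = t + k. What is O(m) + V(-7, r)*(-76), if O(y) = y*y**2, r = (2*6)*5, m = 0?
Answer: -152/3 ≈ -50.667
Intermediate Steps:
Y(t, k) = k + t
r = 60 (r = 12*5 = 60)
O(y) = y**3
H(n, d) = -4 + n
G(j) = 2/3 (G(j) = -1/3*(-2) = 2/3)
V(L, R) = 2/3
O(m) + V(-7, r)*(-76) = 0**3 + (2/3)*(-76) = 0 - 152/3 = -152/3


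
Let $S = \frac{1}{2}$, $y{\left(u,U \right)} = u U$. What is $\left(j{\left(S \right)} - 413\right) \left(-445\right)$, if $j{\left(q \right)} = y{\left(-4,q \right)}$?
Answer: $184675$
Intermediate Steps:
$y{\left(u,U \right)} = U u$
$S = \frac{1}{2} \approx 0.5$
$j{\left(q \right)} = - 4 q$ ($j{\left(q \right)} = q \left(-4\right) = - 4 q$)
$\left(j{\left(S \right)} - 413\right) \left(-445\right) = \left(\left(-4\right) \frac{1}{2} - 413\right) \left(-445\right) = \left(-2 - 413\right) \left(-445\right) = \left(-415\right) \left(-445\right) = 184675$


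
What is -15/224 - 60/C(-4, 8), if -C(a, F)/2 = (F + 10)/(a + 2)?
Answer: -2285/672 ≈ -3.4003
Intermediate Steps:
C(a, F) = -2*(10 + F)/(2 + a) (C(a, F) = -2*(F + 10)/(a + 2) = -2*(10 + F)/(2 + a))
-15/224 - 60/C(-4, 8) = -15/224 - 60*(2 - 4)/(2*(-10 - 1*8)) = -15*1/224 - 60*(-1/(-10 - 8)) = -15/224 - 60/(2*(-½)*(-18)) = -15/224 - 60/18 = -15/224 - 60*1/18 = -15/224 - 10/3 = -2285/672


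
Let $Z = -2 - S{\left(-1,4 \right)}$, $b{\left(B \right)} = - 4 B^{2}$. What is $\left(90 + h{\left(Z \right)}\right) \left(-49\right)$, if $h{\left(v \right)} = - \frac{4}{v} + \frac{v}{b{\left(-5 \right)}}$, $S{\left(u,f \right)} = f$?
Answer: $- \frac{666841}{150} \approx -4445.6$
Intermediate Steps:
$Z = -6$ ($Z = -2 - 4 = -6$)
$h{\left(v \right)} = - \frac{4}{v} - \frac{v}{100}$ ($h{\left(v \right)} = - \frac{4}{v} + \frac{v}{\left(-4\right) \left(-5\right)^{2}} = - \frac{4}{v} + \frac{v}{\left(-4\right) 25} = - \frac{4}{v} + \frac{v}{-100} = - \frac{4}{v} + v \left(- \frac{1}{100}\right) = - \frac{4}{v} - \frac{v}{100}$)
$\left(90 + h{\left(Z \right)}\right) \left(-49\right) = \left(90 - \left(- \frac{3}{50} + \frac{4}{-6}\right)\right) \left(-49\right) = \left(90 + \left(\left(-4\right) \left(- \frac{1}{6}\right) + \frac{3}{50}\right)\right) \left(-49\right) = \left(90 + \left(\frac{2}{3} + \frac{3}{50}\right)\right) \left(-49\right) = \left(90 + \frac{109}{150}\right) \left(-49\right) = \frac{13609}{150} \left(-49\right) = - \frac{666841}{150}$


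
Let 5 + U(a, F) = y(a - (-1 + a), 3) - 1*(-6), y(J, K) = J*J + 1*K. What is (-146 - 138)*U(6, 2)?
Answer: -1420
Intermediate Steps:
y(J, K) = K + J**2 (y(J, K) = J**2 + K = K + J**2)
U(a, F) = 5 (U(a, F) = -5 + ((3 + (a - (-1 + a))**2) - 1*(-6)) = -5 + ((3 + (a + (1 - a))**2) + 6) = -5 + ((3 + 1**2) + 6) = -5 + ((3 + 1) + 6) = -5 + (4 + 6) = -5 + 10 = 5)
(-146 - 138)*U(6, 2) = (-146 - 138)*5 = -284*5 = -1420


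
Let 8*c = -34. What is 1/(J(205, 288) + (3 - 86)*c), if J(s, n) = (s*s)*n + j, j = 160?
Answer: 4/48414851 ≈ 8.2619e-8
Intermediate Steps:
c = -17/4 (c = (⅛)*(-34) = -17/4 ≈ -4.2500)
J(s, n) = 160 + n*s² (J(s, n) = (s*s)*n + 160 = s²*n + 160 = n*s² + 160 = 160 + n*s²)
1/(J(205, 288) + (3 - 86)*c) = 1/((160 + 288*205²) + (3 - 86)*(-17/4)) = 1/((160 + 288*42025) - 83*(-17/4)) = 1/((160 + 12103200) + 1411/4) = 1/(12103360 + 1411/4) = 1/(48414851/4) = 4/48414851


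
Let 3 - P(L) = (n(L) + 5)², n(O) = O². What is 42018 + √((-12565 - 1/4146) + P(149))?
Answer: 42018 + I*√8476378282229514/4146 ≈ 42018.0 + 22206.0*I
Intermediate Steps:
P(L) = 3 - (5 + L²)² (P(L) = 3 - (L² + 5)² = 3 - (5 + L²)²)
42018 + √((-12565 - 1/4146) + P(149)) = 42018 + √((-12565 - 1/4146) + (3 - (5 + 149²)²)) = 42018 + √((-12565 - 1*1/4146) + (3 - (5 + 22201)²)) = 42018 + √((-12565 - 1/4146) + (3 - 1*22206²)) = 42018 + √(-52094491/4146 + (3 - 1*493106436)) = 42018 + √(-52094491/4146 + (3 - 493106436)) = 42018 + √(-52094491/4146 - 493106433) = 42018 + √(-2044471365709/4146) = 42018 + I*√8476378282229514/4146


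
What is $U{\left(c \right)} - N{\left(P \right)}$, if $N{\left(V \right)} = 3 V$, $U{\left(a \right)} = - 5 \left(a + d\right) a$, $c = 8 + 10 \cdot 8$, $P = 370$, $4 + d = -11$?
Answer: $-33230$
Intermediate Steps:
$d = -15$ ($d = -4 - 11 = -15$)
$c = 88$ ($c = 8 + 80 = 88$)
$U{\left(a \right)} = a \left(75 - 5 a\right)$ ($U{\left(a \right)} = - 5 \left(a - 15\right) a = - 5 \left(-15 + a\right) a = \left(75 - 5 a\right) a = a \left(75 - 5 a\right)$)
$U{\left(c \right)} - N{\left(P \right)} = 5 \cdot 88 \left(15 - 88\right) - 3 \cdot 370 = 5 \cdot 88 \left(15 - 88\right) - 1110 = 5 \cdot 88 \left(-73\right) - 1110 = -32120 - 1110 = -33230$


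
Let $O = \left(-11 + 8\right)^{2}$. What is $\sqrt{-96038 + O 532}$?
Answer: $25 i \sqrt{146} \approx 302.08 i$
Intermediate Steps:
$O = 9$ ($O = \left(-3\right)^{2} = 9$)
$\sqrt{-96038 + O 532} = \sqrt{-96038 + 9 \cdot 532} = \sqrt{-96038 + 4788} = \sqrt{-91250} = 25 i \sqrt{146}$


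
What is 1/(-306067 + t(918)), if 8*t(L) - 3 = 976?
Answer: -8/2447557 ≈ -3.2686e-6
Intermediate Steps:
t(L) = 979/8 (t(L) = 3/8 + (⅛)*976 = 3/8 + 122 = 979/8)
1/(-306067 + t(918)) = 1/(-306067 + 979/8) = 1/(-2447557/8) = -8/2447557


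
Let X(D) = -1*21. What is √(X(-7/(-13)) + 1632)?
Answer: 3*√179 ≈ 40.137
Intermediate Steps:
X(D) = -21
√(X(-7/(-13)) + 1632) = √(-21 + 1632) = √1611 = 3*√179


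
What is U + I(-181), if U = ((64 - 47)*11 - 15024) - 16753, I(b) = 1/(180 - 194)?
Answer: -442261/14 ≈ -31590.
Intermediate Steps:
I(b) = -1/14 (I(b) = 1/(-14) = -1/14)
U = -31590 (U = (17*11 - 15024) - 16753 = (187 - 15024) - 16753 = -14837 - 16753 = -31590)
U + I(-181) = -31590 - 1/14 = -442261/14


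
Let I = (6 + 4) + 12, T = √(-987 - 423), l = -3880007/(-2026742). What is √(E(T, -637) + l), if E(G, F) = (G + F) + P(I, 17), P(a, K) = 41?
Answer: √(-2440315375052950 + 4107683134564*I*√1410)/2026742 ≈ 0.76991 + 24.386*I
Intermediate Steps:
l = 3880007/2026742 (l = -3880007*(-1/2026742) = 3880007/2026742 ≈ 1.9144)
T = I*√1410 (T = √(-1410) = I*√1410 ≈ 37.55*I)
I = 22 (I = 10 + 12 = 22)
E(G, F) = 41 + F + G (E(G, F) = (G + F) + 41 = (F + G) + 41 = 41 + F + G)
√(E(T, -637) + l) = √((41 - 637 + I*√1410) + 3880007/2026742) = √((-596 + I*√1410) + 3880007/2026742) = √(-1204058225/2026742 + I*√1410)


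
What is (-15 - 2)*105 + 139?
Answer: -1646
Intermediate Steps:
(-15 - 2)*105 + 139 = -17*105 + 139 = -1785 + 139 = -1646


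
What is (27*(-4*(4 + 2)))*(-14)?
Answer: 9072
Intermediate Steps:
(27*(-4*(4 + 2)))*(-14) = (27*(-4*6))*(-14) = (27*(-24))*(-14) = -648*(-14) = 9072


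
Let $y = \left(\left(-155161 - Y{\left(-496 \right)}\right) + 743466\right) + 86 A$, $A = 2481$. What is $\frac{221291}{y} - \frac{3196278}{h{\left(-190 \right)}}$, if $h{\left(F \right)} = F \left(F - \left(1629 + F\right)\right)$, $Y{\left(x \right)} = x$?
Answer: $- \frac{138636497612}{13793261565} \approx -10.051$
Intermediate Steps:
$h{\left(F \right)} = - 1629 F$ ($h{\left(F \right)} = F \left(-1629\right) = - 1629 F$)
$y = 802167$ ($y = \left(\left(-155161 - -496\right) + 743466\right) + 86 \cdot 2481 = \left(\left(-155161 + 496\right) + 743466\right) + 213366 = \left(-154665 + 743466\right) + 213366 = 588801 + 213366 = 802167$)
$\frac{221291}{y} - \frac{3196278}{h{\left(-190 \right)}} = \frac{221291}{802167} - \frac{3196278}{\left(-1629\right) \left(-190\right)} = 221291 \cdot \frac{1}{802167} - \frac{3196278}{309510} = \frac{221291}{802167} - \frac{177571}{17195} = - \frac{138636497612}{13793261565}$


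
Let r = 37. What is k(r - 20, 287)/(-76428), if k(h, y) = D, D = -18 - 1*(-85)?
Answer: -67/76428 ≈ -0.00087664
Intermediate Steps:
D = 67 (D = -18 + 85 = 67)
k(h, y) = 67
k(r - 20, 287)/(-76428) = 67/(-76428) = 67*(-1/76428) = -67/76428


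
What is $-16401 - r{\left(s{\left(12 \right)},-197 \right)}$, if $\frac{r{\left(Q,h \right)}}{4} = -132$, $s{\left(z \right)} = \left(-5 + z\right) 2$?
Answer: $-15873$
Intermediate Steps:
$s{\left(z \right)} = -10 + 2 z$
$r{\left(Q,h \right)} = -528$ ($r{\left(Q,h \right)} = 4 \left(-132\right) = -528$)
$-16401 - r{\left(s{\left(12 \right)},-197 \right)} = -16401 - -528 = -16401 + 528 = -15873$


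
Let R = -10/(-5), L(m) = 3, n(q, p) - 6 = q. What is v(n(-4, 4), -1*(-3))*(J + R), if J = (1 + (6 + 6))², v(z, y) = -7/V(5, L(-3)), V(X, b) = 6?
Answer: -399/2 ≈ -199.50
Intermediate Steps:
n(q, p) = 6 + q
v(z, y) = -7/6
R = 2 (R = -10*(-⅕) = 2)
J = 169 (J = (1 + 12)² = 13² = 169)
v(n(-4, 4), -1*(-3))*(J + R) = -7*(169 + 2)/6 = -7/6*171 = -399/2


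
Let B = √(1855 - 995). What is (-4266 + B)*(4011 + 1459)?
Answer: -23335020 + 10940*√215 ≈ -2.3175e+7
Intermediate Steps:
B = 2*√215 (B = √860 = 2*√215 ≈ 29.326)
(-4266 + B)*(4011 + 1459) = (-4266 + 2*√215)*(4011 + 1459) = (-4266 + 2*√215)*5470 = -23335020 + 10940*√215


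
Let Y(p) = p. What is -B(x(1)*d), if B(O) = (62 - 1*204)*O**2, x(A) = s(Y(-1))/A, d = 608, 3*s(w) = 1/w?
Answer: 52492288/9 ≈ 5.8325e+6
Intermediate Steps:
s(w) = 1/(3*w) (s(w) = (1/w)/3 = 1/(3*w))
x(A) = -1/(3*A) (x(A) = ((1/3)/(-1))/A = ((1/3)*(-1))/A = -1/(3*A))
B(O) = -142*O**2 (B(O) = (62 - 204)*O**2 = -142*O**2)
-B(x(1)*d) = -(-142)*(-1/3/1*608)**2 = -(-142)*(-1/3*1*608)**2 = -(-142)*(-1/3*608)**2 = -(-142)*(-608/3)**2 = -(-142)*369664/9 = -1*(-52492288/9) = 52492288/9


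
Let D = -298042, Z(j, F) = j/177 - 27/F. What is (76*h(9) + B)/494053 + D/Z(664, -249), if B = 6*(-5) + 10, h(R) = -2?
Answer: -2163228372977426/28015275365 ≈ -77216.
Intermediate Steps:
Z(j, F) = -27/F + j/177 (Z(j, F) = j*(1/177) - 27/F = j/177 - 27/F = -27/F + j/177)
B = -20 (B = -30 + 10 = -20)
(76*h(9) + B)/494053 + D/Z(664, -249) = (76*(-2) - 20)/494053 - 298042/(-27/(-249) + (1/177)*664) = (-152 - 20)*(1/494053) - 298042/(-27*(-1/249) + 664/177) = -172*1/494053 - 298042/(9/83 + 664/177) = -172/494053 - 298042/56705/14691 = -172/494053 - 298042*14691/56705 = -172/494053 - 4378535022/56705 = -2163228372977426/28015275365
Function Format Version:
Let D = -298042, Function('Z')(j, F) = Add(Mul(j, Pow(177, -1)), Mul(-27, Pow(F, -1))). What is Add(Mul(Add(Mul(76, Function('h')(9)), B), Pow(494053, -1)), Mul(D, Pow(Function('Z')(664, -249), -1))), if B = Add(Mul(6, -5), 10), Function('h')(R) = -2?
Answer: Rational(-2163228372977426, 28015275365) ≈ -77216.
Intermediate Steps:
Function('Z')(j, F) = Add(Mul(-27, Pow(F, -1)), Mul(Rational(1, 177), j)) (Function('Z')(j, F) = Add(Mul(j, Rational(1, 177)), Mul(-27, Pow(F, -1))) = Add(Mul(Rational(1, 177), j), Mul(-27, Pow(F, -1))) = Add(Mul(-27, Pow(F, -1)), Mul(Rational(1, 177), j)))
B = -20 (B = Add(-30, 10) = -20)
Add(Mul(Add(Mul(76, Function('h')(9)), B), Pow(494053, -1)), Mul(D, Pow(Function('Z')(664, -249), -1))) = Add(Mul(Add(Mul(76, -2), -20), Pow(494053, -1)), Mul(-298042, Pow(Add(Mul(-27, Pow(-249, -1)), Mul(Rational(1, 177), 664)), -1))) = Add(Mul(Add(-152, -20), Rational(1, 494053)), Mul(-298042, Pow(Add(Mul(-27, Rational(-1, 249)), Rational(664, 177)), -1))) = Add(Mul(-172, Rational(1, 494053)), Mul(-298042, Pow(Add(Rational(9, 83), Rational(664, 177)), -1))) = Add(Rational(-172, 494053), Mul(-298042, Pow(Rational(56705, 14691), -1))) = Add(Rational(-172, 494053), Mul(-298042, Rational(14691, 56705))) = Add(Rational(-172, 494053), Rational(-4378535022, 56705)) = Rational(-2163228372977426, 28015275365)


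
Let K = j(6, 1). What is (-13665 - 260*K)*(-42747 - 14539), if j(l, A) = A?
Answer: 797707550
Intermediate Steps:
K = 1
(-13665 - 260*K)*(-42747 - 14539) = (-13665 - 260)*(-42747 - 14539) = (-13665 - 20*13)*(-57286) = (-13665 - 260)*(-57286) = -13925*(-57286) = 797707550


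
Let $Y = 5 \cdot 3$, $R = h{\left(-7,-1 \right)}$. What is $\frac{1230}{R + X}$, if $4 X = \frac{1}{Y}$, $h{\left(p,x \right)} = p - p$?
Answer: $73800$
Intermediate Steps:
$h{\left(p,x \right)} = 0$
$R = 0$
$Y = 15$
$X = \frac{1}{60}$ ($X = \frac{1}{4 \cdot 15} = \frac{1}{4} \cdot \frac{1}{15} = \frac{1}{60} \approx 0.016667$)
$\frac{1230}{R + X} = \frac{1230}{0 + \frac{1}{60}} = 1230 \frac{1}{\frac{1}{60}} = 1230 \cdot 60 = 73800$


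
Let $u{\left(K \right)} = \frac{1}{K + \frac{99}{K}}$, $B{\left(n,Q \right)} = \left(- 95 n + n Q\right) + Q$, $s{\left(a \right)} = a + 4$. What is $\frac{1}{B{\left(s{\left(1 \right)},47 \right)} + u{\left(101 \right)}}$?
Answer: $- \frac{10300}{1987799} \approx -0.0051816$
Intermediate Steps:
$s{\left(a \right)} = 4 + a$
$B{\left(n,Q \right)} = Q - 95 n + Q n$ ($B{\left(n,Q \right)} = \left(- 95 n + Q n\right) + Q = Q - 95 n + Q n$)
$\frac{1}{B{\left(s{\left(1 \right)},47 \right)} + u{\left(101 \right)}} = \frac{1}{\left(47 - 95 \left(4 + 1\right) + 47 \left(4 + 1\right)\right) + \frac{101}{99 + 101^{2}}} = \frac{1}{\left(47 - 475 + 47 \cdot 5\right) + \frac{101}{99 + 10201}} = \frac{1}{\left(47 - 475 + 235\right) + \frac{101}{10300}} = \frac{1}{-193 + 101 \cdot \frac{1}{10300}} = \frac{1}{-193 + \frac{101}{10300}} = \frac{1}{- \frac{1987799}{10300}} = - \frac{10300}{1987799}$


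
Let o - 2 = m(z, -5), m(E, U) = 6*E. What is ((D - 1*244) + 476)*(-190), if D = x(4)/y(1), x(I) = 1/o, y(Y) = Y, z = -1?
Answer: -88065/2 ≈ -44033.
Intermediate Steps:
o = -4 (o = 2 + 6*(-1) = 2 - 6 = -4)
x(I) = -¼ (x(I) = 1/(-4) = -¼)
D = -¼ (D = -¼/1 = -¼*1 = -¼ ≈ -0.25000)
((D - 1*244) + 476)*(-190) = ((-¼ - 1*244) + 476)*(-190) = ((-¼ - 244) + 476)*(-190) = (-977/4 + 476)*(-190) = (927/4)*(-190) = -88065/2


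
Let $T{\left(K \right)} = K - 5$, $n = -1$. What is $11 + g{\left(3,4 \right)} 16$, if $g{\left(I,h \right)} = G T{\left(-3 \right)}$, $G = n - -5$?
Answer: $-501$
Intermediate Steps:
$T{\left(K \right)} = -5 + K$
$G = 4$ ($G = -1 - -5 = -1 + 5 = 4$)
$g{\left(I,h \right)} = -32$ ($g{\left(I,h \right)} = 4 \left(-5 - 3\right) = 4 \left(-8\right) = -32$)
$11 + g{\left(3,4 \right)} 16 = 11 - 512 = -501$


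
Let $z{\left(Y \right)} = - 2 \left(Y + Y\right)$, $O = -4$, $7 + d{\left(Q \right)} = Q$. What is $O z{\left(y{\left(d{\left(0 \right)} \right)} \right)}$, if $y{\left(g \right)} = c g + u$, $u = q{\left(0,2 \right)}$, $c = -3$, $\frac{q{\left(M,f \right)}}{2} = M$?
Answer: $336$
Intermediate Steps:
$q{\left(M,f \right)} = 2 M$
$d{\left(Q \right)} = -7 + Q$
$u = 0$ ($u = 2 \cdot 0 = 0$)
$y{\left(g \right)} = - 3 g$ ($y{\left(g \right)} = - 3 g + 0 = - 3 g$)
$z{\left(Y \right)} = - 4 Y$ ($z{\left(Y \right)} = - 2 \cdot 2 Y = - 4 Y$)
$O z{\left(y{\left(d{\left(0 \right)} \right)} \right)} = - 4 \left(- 4 \left(- 3 \left(-7 + 0\right)\right)\right) = - 4 \left(- 4 \left(\left(-3\right) \left(-7\right)\right)\right) = - 4 \left(\left(-4\right) 21\right) = \left(-4\right) \left(-84\right) = 336$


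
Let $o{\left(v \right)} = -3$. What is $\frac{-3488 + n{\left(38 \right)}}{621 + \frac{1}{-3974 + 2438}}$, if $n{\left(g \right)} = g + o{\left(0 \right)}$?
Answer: $- \frac{5303808}{953855} \approx -5.5604$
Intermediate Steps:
$n{\left(g \right)} = -3 + g$ ($n{\left(g \right)} = g - 3 = -3 + g$)
$\frac{-3488 + n{\left(38 \right)}}{621 + \frac{1}{-3974 + 2438}} = \frac{-3488 + \left(-3 + 38\right)}{621 + \frac{1}{-3974 + 2438}} = \frac{-3488 + 35}{621 + \frac{1}{-1536}} = - \frac{3453}{621 - \frac{1}{1536}} = - \frac{3453}{\frac{953855}{1536}} = \left(-3453\right) \frac{1536}{953855} = - \frac{5303808}{953855}$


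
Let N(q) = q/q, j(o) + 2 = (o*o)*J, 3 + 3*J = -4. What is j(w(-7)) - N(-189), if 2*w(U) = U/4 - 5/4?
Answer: -33/4 ≈ -8.2500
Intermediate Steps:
J = -7/3 (J = -1 + (⅓)*(-4) = -1 - 4/3 = -7/3 ≈ -2.3333)
w(U) = -5/8 + U/8 (w(U) = (U/4 - 5/4)/2 = (-5/4 + U/4)/2 = -5/8 + U/8)
j(o) = -2 - 7*o²/3 (j(o) = -2 + (o*o)*(-7/3) = -2 + o²*(-7/3) = -2 - 7*o²/3)
N(q) = 1
j(w(-7)) - N(-189) = (-2 - 7*(-5/8 + (⅛)*(-7))²/3) - 1*1 = (-2 - 7*(-5/8 - 7/8)²/3) - 1 = (-2 - 7*(-3/2)²/3) - 1 = (-2 - 7/3*9/4) - 1 = (-2 - 21/4) - 1 = -29/4 - 1 = -33/4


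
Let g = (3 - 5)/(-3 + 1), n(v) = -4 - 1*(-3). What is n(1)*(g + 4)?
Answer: -5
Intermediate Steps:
n(v) = -1 (n(v) = -4 + 3 = -1)
g = 1 (g = -2/(-2) = -2*(-1/2) = 1)
n(1)*(g + 4) = -(1 + 4) = -1*5 = -5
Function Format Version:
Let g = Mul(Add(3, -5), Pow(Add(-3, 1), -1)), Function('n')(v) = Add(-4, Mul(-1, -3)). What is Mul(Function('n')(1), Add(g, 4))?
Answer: -5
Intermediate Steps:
Function('n')(v) = -1 (Function('n')(v) = Add(-4, 3) = -1)
g = 1 (g = Mul(-2, Pow(-2, -1)) = Mul(-2, Rational(-1, 2)) = 1)
Mul(Function('n')(1), Add(g, 4)) = Mul(-1, Add(1, 4)) = Mul(-1, 5) = -5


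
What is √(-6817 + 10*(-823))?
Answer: I*√15047 ≈ 122.67*I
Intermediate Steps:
√(-6817 + 10*(-823)) = √(-6817 - 8230) = √(-15047) = I*√15047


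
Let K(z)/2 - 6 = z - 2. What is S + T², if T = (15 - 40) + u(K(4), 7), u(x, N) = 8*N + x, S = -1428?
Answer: 781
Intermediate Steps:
K(z) = 8 + 2*z (K(z) = 12 + 2*(z - 2) = 12 + 2*(-2 + z) = 12 + (-4 + 2*z) = 8 + 2*z)
u(x, N) = x + 8*N
T = 47 (T = (15 - 40) + ((8 + 2*4) + 8*7) = -25 + ((8 + 8) + 56) = -25 + (16 + 56) = -25 + 72 = 47)
S + T² = -1428 + 47² = -1428 + 2209 = 781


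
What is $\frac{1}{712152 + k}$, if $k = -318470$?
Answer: $\frac{1}{393682} \approx 2.5401 \cdot 10^{-6}$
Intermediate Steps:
$\frac{1}{712152 + k} = \frac{1}{712152 - 318470} = \frac{1}{393682}$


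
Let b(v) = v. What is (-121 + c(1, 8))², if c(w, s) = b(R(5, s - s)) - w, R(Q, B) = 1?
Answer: 14641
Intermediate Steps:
c(w, s) = 1 - w
(-121 + c(1, 8))² = (-121 + (1 - 1*1))² = (-121 + (1 - 1))² = (-121 + 0)² = (-121)² = 14641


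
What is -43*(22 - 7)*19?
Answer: -12255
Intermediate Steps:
-43*(22 - 7)*19 = -43*15*19 = -645*19 = -12255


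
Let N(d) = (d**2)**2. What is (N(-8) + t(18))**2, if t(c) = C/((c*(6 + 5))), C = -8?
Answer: 164430250000/9801 ≈ 1.6777e+7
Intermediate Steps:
t(c) = -8/(11*c) (t(c) = -8*1/(c*(6 + 5)) = -8*1/(11*c) = -8/(11*c))
N(d) = d**4
(N(-8) + t(18))**2 = ((-8)**4 - 8/11/18)**2 = (4096 - 8/11*1/18)**2 = (4096 - 4/99)**2 = (405500/99)**2 = 164430250000/9801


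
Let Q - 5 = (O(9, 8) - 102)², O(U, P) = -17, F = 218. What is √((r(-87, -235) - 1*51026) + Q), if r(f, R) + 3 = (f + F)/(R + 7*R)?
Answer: I*√32572208370/940 ≈ 192.0*I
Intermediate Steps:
r(f, R) = -3 + (218 + f)/(8*R) (r(f, R) = -3 + (f + 218)/(R + 7*R) = -3 + (218 + f)/((8*R)) = -3 + (218 + f)*(1/(8*R)) = -3 + (218 + f)/(8*R))
Q = 14166 (Q = 5 + (-17 - 102)² = 5 + (-119)² = 5 + 14161 = 14166)
√((r(-87, -235) - 1*51026) + Q) = √(((⅛)*(218 - 87 - 24*(-235))/(-235) - 1*51026) + 14166) = √(((⅛)*(-1/235)*(218 - 87 + 5640) - 51026) + 14166) = √(((⅛)*(-1/235)*5771 - 51026) + 14166) = √((-5771/1880 - 51026) + 14166) = √(-95934651/1880 + 14166) = √(-69302571/1880) = I*√32572208370/940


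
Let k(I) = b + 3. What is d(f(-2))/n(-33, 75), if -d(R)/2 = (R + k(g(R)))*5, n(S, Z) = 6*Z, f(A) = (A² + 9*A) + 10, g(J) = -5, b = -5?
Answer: 2/15 ≈ 0.13333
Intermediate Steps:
k(I) = -2 (k(I) = -5 + 3 = -2)
f(A) = 10 + A² + 9*A
d(R) = 20 - 10*R (d(R) = -2*(R - 2)*5 = -2*(-2 + R)*5 = -2*(-10 + 5*R) = 20 - 10*R)
d(f(-2))/n(-33, 75) = (20 - 10*(10 + (-2)² + 9*(-2)))/((6*75)) = (20 - 10*(10 + 4 - 18))/450 = (20 - 10*(-4))*(1/450) = (20 + 40)*(1/450) = 60*(1/450) = 2/15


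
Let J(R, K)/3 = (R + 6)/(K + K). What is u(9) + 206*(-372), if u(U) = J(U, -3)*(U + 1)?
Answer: -76707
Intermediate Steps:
J(R, K) = 3*(6 + R)/(2*K) (J(R, K) = 3*((R + 6)/(K + K)) = 3*((6 + R)/((2*K))) = 3*((6 + R)*(1/(2*K))) = 3*((6 + R)/(2*K)) = 3*(6 + R)/(2*K))
u(U) = (1 + U)*(-3 - U/2) (u(U) = ((3/2)*(6 + U)/(-3))*(U + 1) = ((3/2)*(-⅓)*(6 + U))*(1 + U) = (-3 - U/2)*(1 + U) = (1 + U)*(-3 - U/2))
u(9) + 206*(-372) = (1 + 9)*(-6 - 1*9)/2 + 206*(-372) = (½)*10*(-6 - 9) - 76632 = (½)*10*(-15) - 76632 = -75 - 76632 = -76707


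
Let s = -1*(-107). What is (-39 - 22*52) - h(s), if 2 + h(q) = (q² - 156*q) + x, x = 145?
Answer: 3917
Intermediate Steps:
s = 107
h(q) = 143 + q² - 156*q (h(q) = -2 + ((q² - 156*q) + 145) = -2 + (145 + q² - 156*q) = 143 + q² - 156*q)
(-39 - 22*52) - h(s) = (-39 - 22*52) - (143 + 107² - 156*107) = (-39 - 1144) - (143 + 11449 - 16692) = -1183 - 1*(-5100) = -1183 + 5100 = 3917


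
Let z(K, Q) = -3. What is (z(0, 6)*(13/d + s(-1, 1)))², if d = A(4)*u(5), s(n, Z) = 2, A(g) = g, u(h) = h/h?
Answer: 3969/16 ≈ 248.06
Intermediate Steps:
u(h) = 1
d = 4 (d = 4*1 = 4)
(z(0, 6)*(13/d + s(-1, 1)))² = (-3*(13/4 + 2))² = (-3*21/4)² = (-63/4)² = 3969/16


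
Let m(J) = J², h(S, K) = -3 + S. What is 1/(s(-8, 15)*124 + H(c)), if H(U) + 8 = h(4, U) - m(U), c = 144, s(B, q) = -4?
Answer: -1/21239 ≈ -4.7083e-5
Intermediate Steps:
H(U) = -7 - U² (H(U) = -8 + ((-3 + 4) - U²) = -8 + (1 - U²) = -7 - U²)
1/(s(-8, 15)*124 + H(c)) = 1/(-4*124 + (-7 - 1*144²)) = 1/(-496 + (-7 - 1*20736)) = 1/(-496 + (-7 - 20736)) = 1/(-496 - 20743) = 1/(-21239) = -1/21239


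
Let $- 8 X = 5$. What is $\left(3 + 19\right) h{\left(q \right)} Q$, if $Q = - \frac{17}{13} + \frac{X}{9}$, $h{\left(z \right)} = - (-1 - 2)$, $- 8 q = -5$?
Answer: $- \frac{14179}{156} \approx -90.891$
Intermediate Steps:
$X = - \frac{5}{8}$ ($X = \left(- \frac{1}{8}\right) 5 = - \frac{5}{8} \approx -0.625$)
$q = \frac{5}{8}$ ($q = \left(- \frac{1}{8}\right) \left(-5\right) = \frac{5}{8} \approx 0.625$)
$h{\left(z \right)} = 3$ ($h{\left(z \right)} = \left(-1\right) \left(-3\right) = 3$)
$Q = - \frac{1289}{936}$ ($Q = - \frac{17}{13} - \frac{5}{8 \cdot 9} = \left(-17\right) \frac{1}{13} - \frac{5}{72} = - \frac{17}{13} - \frac{5}{72} = - \frac{1289}{936} \approx -1.3771$)
$\left(3 + 19\right) h{\left(q \right)} Q = \left(3 + 19\right) 3 \left(- \frac{1289}{936}\right) = 22 \cdot 3 \left(- \frac{1289}{936}\right) = 66 \left(- \frac{1289}{936}\right) = - \frac{14179}{156}$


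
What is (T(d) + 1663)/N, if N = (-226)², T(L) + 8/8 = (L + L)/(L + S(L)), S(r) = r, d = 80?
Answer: 1663/51076 ≈ 0.032559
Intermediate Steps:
T(L) = 0 (T(L) = -1 + (L + L)/(L + L) = -1 + (2*L)/((2*L)) = -1 + (2*L)*(1/(2*L)) = -1 + 1 = 0)
N = 51076
(T(d) + 1663)/N = (0 + 1663)/51076 = 1663*(1/51076) = 1663/51076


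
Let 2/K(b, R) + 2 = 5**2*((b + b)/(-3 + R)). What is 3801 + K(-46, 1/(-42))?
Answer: 183105700/48173 ≈ 3801.0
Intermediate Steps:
K(b, R) = 2/(-2 + 50*b/(-3 + R)) (K(b, R) = 2/(-2 + 5**2*((b + b)/(-3 + R))) = 2/(-2 + 25*((2*b)/(-3 + R))) = 2/(-2 + 25*(2*b/(-3 + R))) = 2/(-2 + 50*b/(-3 + R)))
3801 + K(-46, 1/(-42)) = 3801 + (-3 + 1/(-42))/(3 - 1/(-42) + 25*(-46)) = 3801 + (-3 - 1/42)/(3 - 1*(-1/42) - 1150) = 3801 - 127/42/(3 + 1/42 - 1150) = 3801 - 127/42/(-48173/42) = 3801 - 42/48173*(-127/42) = 3801 + 127/48173 = 183105700/48173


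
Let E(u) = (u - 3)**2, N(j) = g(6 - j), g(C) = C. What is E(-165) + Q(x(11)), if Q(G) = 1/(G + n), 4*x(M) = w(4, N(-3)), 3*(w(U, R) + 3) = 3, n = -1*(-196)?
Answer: 11035586/391 ≈ 28224.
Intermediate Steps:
N(j) = 6 - j
n = 196
w(U, R) = -2 (w(U, R) = -3 + (1/3)*3 = -3 + 1 = -2)
x(M) = -1/2 (x(M) = (1/4)*(-2) = -1/2)
E(u) = (-3 + u)**2
Q(G) = 1/(196 + G) (Q(G) = 1/(G + 196) = 1/(196 + G))
E(-165) + Q(x(11)) = (-3 - 165)**2 + 1/(196 - 1/2) = (-168)**2 + 1/(391/2) = 28224 + 2/391 = 11035586/391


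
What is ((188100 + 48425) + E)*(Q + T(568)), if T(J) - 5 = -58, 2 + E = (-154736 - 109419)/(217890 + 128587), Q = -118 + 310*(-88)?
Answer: -2249596144939516/346477 ≈ -6.4928e+9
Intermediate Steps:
Q = -27398 (Q = -118 - 27280 = -27398)
E = -957109/346477 (E = -2 + (-154736 - 109419)/(217890 + 128587) = -2 - 264155/346477 = -957109/346477 ≈ -2.7624)
T(J) = -53 (T(J) = 5 - 58 = -53)
((188100 + 48425) + E)*(Q + T(568)) = ((188100 + 48425) - 957109/346477)*(-27398 - 53) = (236525 - 957109/346477)*(-27451) = (81949515316/346477)*(-27451) = -2249596144939516/346477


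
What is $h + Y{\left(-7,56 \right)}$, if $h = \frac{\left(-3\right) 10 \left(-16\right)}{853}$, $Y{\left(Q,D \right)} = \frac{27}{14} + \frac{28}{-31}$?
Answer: $\frac{587905}{370202} \approx 1.5881$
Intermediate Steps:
$Y{\left(Q,D \right)} = \frac{445}{434}$ ($Y{\left(Q,D \right)} = 27 \cdot \frac{1}{14} + 28 \left(- \frac{1}{31}\right) = \frac{27}{14} - \frac{28}{31} = \frac{445}{434}$)
$h = \frac{480}{853}$ ($h = \left(-30\right) \left(-16\right) \frac{1}{853} = 480 \cdot \frac{1}{853} = \frac{480}{853} \approx 0.56272$)
$h + Y{\left(-7,56 \right)} = \frac{480}{853} + \frac{445}{434} = \frac{587905}{370202}$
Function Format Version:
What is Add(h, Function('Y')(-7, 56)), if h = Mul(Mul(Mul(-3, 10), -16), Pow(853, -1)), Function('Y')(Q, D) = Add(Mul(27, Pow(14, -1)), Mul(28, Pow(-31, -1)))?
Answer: Rational(587905, 370202) ≈ 1.5881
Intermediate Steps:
Function('Y')(Q, D) = Rational(445, 434) (Function('Y')(Q, D) = Add(Mul(27, Rational(1, 14)), Mul(28, Rational(-1, 31))) = Add(Rational(27, 14), Rational(-28, 31)) = Rational(445, 434))
h = Rational(480, 853) (h = Mul(Mul(-30, -16), Rational(1, 853)) = Mul(480, Rational(1, 853)) = Rational(480, 853) ≈ 0.56272)
Add(h, Function('Y')(-7, 56)) = Add(Rational(480, 853), Rational(445, 434)) = Rational(587905, 370202)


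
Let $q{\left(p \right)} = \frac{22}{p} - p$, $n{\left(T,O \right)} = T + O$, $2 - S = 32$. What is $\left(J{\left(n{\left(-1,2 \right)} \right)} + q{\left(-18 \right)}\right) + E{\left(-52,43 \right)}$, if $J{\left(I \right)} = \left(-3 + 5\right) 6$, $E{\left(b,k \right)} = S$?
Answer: $- \frac{11}{9} \approx -1.2222$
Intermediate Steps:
$S = -30$ ($S = 2 - 32 = -30$)
$n{\left(T,O \right)} = O + T$
$E{\left(b,k \right)} = -30$
$J{\left(I \right)} = 12$ ($J{\left(I \right)} = 2 \cdot 6 = 12$)
$q{\left(p \right)} = - p + \frac{22}{p}$
$\left(J{\left(n{\left(-1,2 \right)} \right)} + q{\left(-18 \right)}\right) + E{\left(-52,43 \right)} = \left(12 + \left(\left(-1\right) \left(-18\right) + \frac{22}{-18}\right)\right) - 30 = \left(12 + \left(18 + 22 \left(- \frac{1}{18}\right)\right)\right) - 30 = \left(12 + \left(18 - \frac{11}{9}\right)\right) - 30 = \left(12 + \frac{151}{9}\right) - 30 = \frac{259}{9} - 30 = - \frac{11}{9}$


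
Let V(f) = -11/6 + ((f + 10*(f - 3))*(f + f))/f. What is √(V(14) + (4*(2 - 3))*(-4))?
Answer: 11*√78/6 ≈ 16.192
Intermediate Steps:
V(f) = -371/6 + 22*f (V(f) = -11*⅙ + ((f + 10*(-3 + f))*(2*f))/f = -11/6 + ((f + (-30 + 10*f))*(2*f))/f = -11/6 + ((-30 + 11*f)*(2*f))/f = -11/6 + (2*f*(-30 + 11*f))/f = -11/6 + (-60 + 22*f) = -371/6 + 22*f)
√(V(14) + (4*(2 - 3))*(-4)) = √((-371/6 + 22*14) + (4*(2 - 3))*(-4)) = √((-371/6 + 308) + (4*(-1))*(-4)) = √(1477/6 - 4*(-4)) = √(1477/6 + 16) = √(1573/6) = 11*√78/6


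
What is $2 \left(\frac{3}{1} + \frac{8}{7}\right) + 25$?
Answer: $\frac{233}{7} \approx 33.286$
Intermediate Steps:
$2 \left(\frac{3}{1} + \frac{8}{7}\right) + 25 = 2 \left(3 \cdot 1 + 8 \cdot \frac{1}{7}\right) + 25 = 2 \left(3 + \frac{8}{7}\right) + 25 = 2 \cdot \frac{29}{7} + 25 = \frac{58}{7} + 25 = \frac{233}{7}$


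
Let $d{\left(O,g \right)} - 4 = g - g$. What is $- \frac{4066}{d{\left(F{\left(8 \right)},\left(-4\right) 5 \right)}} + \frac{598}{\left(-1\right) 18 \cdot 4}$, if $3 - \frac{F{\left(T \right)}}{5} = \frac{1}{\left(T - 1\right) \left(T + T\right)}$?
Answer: $- \frac{36893}{36} \approx -1024.8$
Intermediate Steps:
$F{\left(T \right)} = 15 - \frac{5}{2 T \left(-1 + T\right)}$ ($F{\left(T \right)} = 15 - \frac{5}{\left(T - 1\right) \left(T + T\right)} = 15 - \frac{5}{\left(-1 + T\right) 2 T} = 15 - \frac{5}{2 T \left(-1 + T\right)}$)
$d{\left(O,g \right)} = 4$ ($d{\left(O,g \right)} = 4 + \left(g - g\right) = 4 + 0 = 4$)
$- \frac{4066}{d{\left(F{\left(8 \right)},\left(-4\right) 5 \right)}} + \frac{598}{\left(-1\right) 18 \cdot 4} = - \frac{4066}{4} + \frac{598}{\left(-1\right) 18 \cdot 4} = \left(-4066\right) \frac{1}{4} + \frac{598}{\left(-18\right) 4} = - \frac{2033}{2} + \frac{598}{-72} = - \frac{2033}{2} + 598 \left(- \frac{1}{72}\right) = - \frac{2033}{2} - \frac{299}{36} = - \frac{36893}{36}$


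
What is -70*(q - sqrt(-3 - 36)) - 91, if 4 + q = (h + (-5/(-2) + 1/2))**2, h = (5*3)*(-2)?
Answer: -50841 + 70*I*sqrt(39) ≈ -50841.0 + 437.15*I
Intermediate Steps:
h = -30 (h = 15*(-2) = -30)
q = 725 (q = -4 + (-30 + (-5/(-2) + 1/2))**2 = -4 + (-30 + (-5*(-1/2) + 1*(1/2)))**2 = -4 + (-30 + (5/2 + 1/2))**2 = -4 + (-30 + 3)**2 = -4 + (-27)**2 = -4 + 729 = 725)
-70*(q - sqrt(-3 - 36)) - 91 = -70*(725 - sqrt(-3 - 36)) - 91 = -70*(725 - sqrt(-39)) - 91 = -70*(725 - I*sqrt(39)) - 91 = (-50750 + 70*I*sqrt(39)) - 91 = -50841 + 70*I*sqrt(39)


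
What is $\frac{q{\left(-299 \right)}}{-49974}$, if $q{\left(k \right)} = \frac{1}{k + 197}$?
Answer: $\frac{1}{5097348} \approx 1.9618 \cdot 10^{-7}$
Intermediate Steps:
$q{\left(k \right)} = \frac{1}{197 + k}$
$\frac{q{\left(-299 \right)}}{-49974} = \frac{1}{\left(197 - 299\right) \left(-49974\right)} = \frac{1}{-102} \left(- \frac{1}{49974}\right) = \left(- \frac{1}{102}\right) \left(- \frac{1}{49974}\right) = \frac{1}{5097348}$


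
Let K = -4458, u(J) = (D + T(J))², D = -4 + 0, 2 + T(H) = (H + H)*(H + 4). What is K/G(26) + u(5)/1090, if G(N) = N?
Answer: -1168941/7085 ≈ -164.99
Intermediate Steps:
T(H) = -2 + 2*H*(4 + H) (T(H) = -2 + (H + H)*(H + 4) = -2 + (2*H)*(4 + H) = -2 + 2*H*(4 + H))
D = -4
u(J) = (-6 + 2*J² + 8*J)² (u(J) = (-4 + (-2 + 2*J² + 8*J))² = (-6 + 2*J² + 8*J)²)
K/G(26) + u(5)/1090 = -4458/26 + (4*(-3 + 5² + 4*5)²)/1090 = -4458*1/26 + (4*(-3 + 25 + 20)²)*(1/1090) = -2229/13 + (4*42²)*(1/1090) = -2229/13 + (4*1764)*(1/1090) = -2229/13 + 7056*(1/1090) = -2229/13 + 3528/545 = -1168941/7085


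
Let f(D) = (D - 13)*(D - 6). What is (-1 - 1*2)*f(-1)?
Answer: -294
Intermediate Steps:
f(D) = (-13 + D)*(-6 + D)
(-1 - 1*2)*f(-1) = (-1 - 1*2)*(78 + (-1)² - 19*(-1)) = (-1 - 2)*(78 + 1 + 19) = -3*98 = -294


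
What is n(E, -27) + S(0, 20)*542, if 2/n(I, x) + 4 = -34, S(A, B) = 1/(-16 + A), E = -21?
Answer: -5157/152 ≈ -33.928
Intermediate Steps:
n(I, x) = -1/19 (n(I, x) = 2/(-4 - 34) = 2/(-38) = 2*(-1/38) = -1/19)
n(E, -27) + S(0, 20)*542 = -1/19 + 542/(-16 + 0) = -1/19 + 542/(-16) = -1/19 - 1/16*542 = -1/19 - 271/8 = -5157/152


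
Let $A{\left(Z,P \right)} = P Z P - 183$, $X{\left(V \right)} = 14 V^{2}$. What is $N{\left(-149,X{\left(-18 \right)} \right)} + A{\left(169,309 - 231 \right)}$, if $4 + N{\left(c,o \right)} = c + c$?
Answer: $1027711$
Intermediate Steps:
$N{\left(c,o \right)} = -4 + 2 c$ ($N{\left(c,o \right)} = -4 + \left(c + c\right) = -4 + 2 c$)
$A{\left(Z,P \right)} = -183 + Z P^{2}$ ($A{\left(Z,P \right)} = Z P^{2} - 183 = -183 + Z P^{2}$)
$N{\left(-149,X{\left(-18 \right)} \right)} + A{\left(169,309 - 231 \right)} = \left(-4 + 2 \left(-149\right)\right) - \left(183 - 169 \left(309 - 231\right)^{2}\right) = \left(-4 - 298\right) - \left(183 - 169 \cdot 78^{2}\right) = -302 + \left(-183 + 169 \cdot 6084\right) = -302 + \left(-183 + 1028196\right) = -302 + 1028013 = 1027711$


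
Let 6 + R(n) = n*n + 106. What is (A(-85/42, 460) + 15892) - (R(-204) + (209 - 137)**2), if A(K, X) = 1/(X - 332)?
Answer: -3969023/128 ≈ -31008.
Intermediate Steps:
A(K, X) = 1/(-332 + X)
R(n) = 100 + n**2 (R(n) = -6 + (n*n + 106) = -6 + (n**2 + 106) = -6 + (106 + n**2) = 100 + n**2)
(A(-85/42, 460) + 15892) - (R(-204) + (209 - 137)**2) = (1/(-332 + 460) + 15892) - ((100 + (-204)**2) + (209 - 137)**2) = (1/128 + 15892) - ((100 + 41616) + 72**2) = (1/128 + 15892) - (41716 + 5184) = 2034177/128 - 1*46900 = 2034177/128 - 46900 = -3969023/128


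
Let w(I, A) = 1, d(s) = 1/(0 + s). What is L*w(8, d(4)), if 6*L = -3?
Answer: -½ ≈ -0.50000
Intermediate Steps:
L = -½ (L = (⅙)*(-3) = -½ ≈ -0.50000)
d(s) = 1/s
L*w(8, d(4)) = -½*1 = -½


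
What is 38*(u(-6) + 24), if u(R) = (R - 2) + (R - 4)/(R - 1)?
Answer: 4636/7 ≈ 662.29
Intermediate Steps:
u(R) = -2 + R + (-4 + R)/(-1 + R) (u(R) = (-2 + R) + (-4 + R)/(-1 + R) = -2 + R + (-4 + R)/(-1 + R))
38*(u(-6) + 24) = 38*((-2 + (-6)² - 2*(-6))/(-1 - 6) + 24) = 38*((-2 + 36 + 12)/(-7) + 24) = 38*(-⅐*46 + 24) = 38*(-46/7 + 24) = 38*(122/7) = 4636/7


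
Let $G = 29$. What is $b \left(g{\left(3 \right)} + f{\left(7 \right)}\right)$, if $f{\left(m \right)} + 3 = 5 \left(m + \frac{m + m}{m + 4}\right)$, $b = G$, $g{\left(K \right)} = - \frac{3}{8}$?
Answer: $\frac{96947}{88} \approx 1101.7$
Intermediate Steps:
$g{\left(K \right)} = - \frac{3}{8}$ ($g{\left(K \right)} = \left(-3\right) \frac{1}{8} = - \frac{3}{8}$)
$b = 29$
$f{\left(m \right)} = -3 + 5 m + \frac{10 m}{4 + m}$ ($f{\left(m \right)} = -3 + 5 \left(m + \frac{m + m}{m + 4}\right) = -3 + 5 \left(m + \frac{2 m}{4 + m}\right) = -3 + \left(5 m + \frac{10 m}{4 + m}\right) = -3 + 5 m + \frac{10 m}{4 + m}$)
$b \left(g{\left(3 \right)} + f{\left(7 \right)}\right) = 29 \left(- \frac{3}{8} + \frac{-12 + 5 \cdot 7^{2} + 27 \cdot 7}{4 + 7}\right) = 29 \left(- \frac{3}{8} + \frac{-12 + 5 \cdot 49 + 189}{11}\right) = 29 \left(- \frac{3}{8} + \frac{-12 + 245 + 189}{11}\right) = 29 \left(- \frac{3}{8} + \frac{1}{11} \cdot 422\right) = 29 \left(- \frac{3}{8} + \frac{422}{11}\right) = 29 \cdot \frac{3343}{88} = \frac{96947}{88}$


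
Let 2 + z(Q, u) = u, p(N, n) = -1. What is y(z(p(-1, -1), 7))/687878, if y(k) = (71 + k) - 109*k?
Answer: -469/687878 ≈ -0.00068181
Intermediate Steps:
z(Q, u) = -2 + u
y(k) = 71 - 108*k
y(z(p(-1, -1), 7))/687878 = (71 - 108*(-2 + 7))/687878 = (71 - 108*5)*(1/687878) = (71 - 540)*(1/687878) = -469*1/687878 = -469/687878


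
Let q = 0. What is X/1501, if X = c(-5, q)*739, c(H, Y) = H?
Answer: -3695/1501 ≈ -2.4617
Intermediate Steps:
X = -3695 (X = -5*739 = -3695)
X/1501 = -3695/1501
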